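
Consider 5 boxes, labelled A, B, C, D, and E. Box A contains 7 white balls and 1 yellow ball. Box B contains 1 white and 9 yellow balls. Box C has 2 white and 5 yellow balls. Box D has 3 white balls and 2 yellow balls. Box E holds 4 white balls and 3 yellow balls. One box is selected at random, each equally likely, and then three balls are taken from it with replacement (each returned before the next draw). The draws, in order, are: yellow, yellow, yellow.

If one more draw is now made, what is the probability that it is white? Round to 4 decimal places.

The likelihood of the observed sequence under each hypothesis: P(data | box A) = (1/8)(1/8)(1/8) = 0.0019531; P(data | box B) = (9/10)(9/10)(9/10) = 0.729; P(data | box C) = (5/7)(5/7)(5/7) = 0.36443; P(data | box D) = (2/5)(2/5)(2/5) = 0.064; P(data | box E) = (3/7)(3/7)(3/7) = 0.078717.
The prior-weighted likelihoods are 1/5 · 0.0019531 = 0.00039063, 1/5 · 0.729 = 0.1458, 1/5 · 0.36443 = 0.072886, 1/5 · 0.064 = 0.0128, 1/5 · 0.078717 = 0.015743; these sum to 0.24762.
Dividing through by the total gives posterior P(box A | data) = 0.0015775, P(box B | data) = 0.5888, P(box C | data) = 0.29435, P(box D | data) = 0.051692, P(box E | data) = 0.063579.
The predictive probability is P(white next | data) = (7/8)(0.0015775) + (1/10)(0.5888) + (2/7)(0.29435) + (3/5)(0.051692) + (4/7)(0.063579) = 0.21171.

0.2117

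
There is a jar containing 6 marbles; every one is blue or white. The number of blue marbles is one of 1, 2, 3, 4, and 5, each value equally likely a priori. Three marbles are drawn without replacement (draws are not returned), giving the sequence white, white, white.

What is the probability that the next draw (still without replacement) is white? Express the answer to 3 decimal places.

Under each hypothesis, the probability of the observed sequence is: P(data | r = 1) = (5/6)(4/5)(3/4) = 1/2; P(data | r = 2) = (4/6)(3/5)(2/4) = 1/5; P(data | r = 3) = (3/6)(2/5)(1/4) = 1/20; P(data | r = 4) = (2/6)(1/5)(0/4) = 0; P(data | r = 5) = (1/6)(0/5) = 0.
Multiplying each by its prior: 1/5 · 1/2 = 1/10, 1/5 · 1/5 = 1/25, 1/5 · 1/20 = 1/100, 1/5 · 0 = 0, 1/5 · 0 = 0; these sum to 3/20.
Dividing through by the total gives posterior P(r = 1 | data) = 2/3, P(r = 2 | data) = 4/15, P(r = 3 | data) = 1/15, P(r = 4 | data) = 0, P(r = 5 | data) = 0.
Averaging over the posterior, P(white next | data) = (2/3)(2/3) + (1/3)(4/15) + (0)(1/15) = 8/15.

0.533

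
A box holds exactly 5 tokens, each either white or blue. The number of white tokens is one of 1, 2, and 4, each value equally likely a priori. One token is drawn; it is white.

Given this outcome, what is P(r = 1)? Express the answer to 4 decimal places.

Compute the likelihood of this draw for each case: P(data | r = 1) = (1/5) = 1/5; P(data | r = 2) = (2/5) = 2/5; P(data | r = 4) = (4/5) = 4/5.
Multiplying each by its prior: 1/3 · 1/5 = 1/15, 1/3 · 2/5 = 2/15, 1/3 · 4/5 = 4/15; summing to 7/15.
By Bayes' rule, P(r = 1 | data) = (1/15) / (7/15) = 1/7.

0.1429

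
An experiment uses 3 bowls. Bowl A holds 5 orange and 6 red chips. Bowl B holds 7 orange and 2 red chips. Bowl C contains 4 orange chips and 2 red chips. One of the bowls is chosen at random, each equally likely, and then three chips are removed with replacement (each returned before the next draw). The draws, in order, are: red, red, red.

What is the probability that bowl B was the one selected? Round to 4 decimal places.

0.0522

Under each hypothesis, the probability of the observed sequence is: P(data | bowl A) = (6/11)(6/11)(6/11) = 0.16228; P(data | bowl B) = (2/9)(2/9)(2/9) = 0.010974; P(data | bowl C) = (2/6)(2/6)(2/6) = 0.037037.
The prior-weighted likelihoods are 1/3 · 0.16228 = 0.054095, 1/3 · 0.010974 = 0.003658, 1/3 · 0.037037 = 0.012346; these sum to 0.070098.
So P(bowl B | data) = (0.003658) / (0.070098) = 0.052184.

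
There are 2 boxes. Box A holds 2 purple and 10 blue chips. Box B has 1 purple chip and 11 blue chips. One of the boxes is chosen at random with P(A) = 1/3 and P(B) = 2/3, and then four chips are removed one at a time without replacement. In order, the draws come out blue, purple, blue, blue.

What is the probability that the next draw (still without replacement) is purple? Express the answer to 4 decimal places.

0.0526

Under each hypothesis, the probability of the observed sequence is: P(data | box A) = (10/12)(2/11)(9/10)(8/9) = 4/33; P(data | box B) = (11/12)(1/11)(10/10)(9/9) = 1/12.
The prior-weighted likelihoods are 1/3 · 4/33 = 4/99, 2/3 · 1/12 = 1/18; these sum to 19/198.
The posterior is then P(box A | data) = 8/19, P(box B | data) = 11/19.
Averaging over the posterior, P(purple next | data) = (1/8)(8/19) + (0)(11/19) = 1/19.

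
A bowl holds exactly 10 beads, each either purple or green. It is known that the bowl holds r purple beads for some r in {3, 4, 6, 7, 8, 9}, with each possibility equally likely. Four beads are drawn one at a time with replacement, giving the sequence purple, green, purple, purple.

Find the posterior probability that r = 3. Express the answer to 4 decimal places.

0.0448

The likelihood of the observed sequence under each hypothesis: P(data | r = 3) = (3/10)(7/10)(3/10)(3/10) = 0.0189; P(data | r = 4) = (4/10)(6/10)(4/10)(4/10) = 0.0384; P(data | r = 6) = (6/10)(4/10)(6/10)(6/10) = 0.0864; P(data | r = 7) = (7/10)(3/10)(7/10)(7/10) = 0.1029; P(data | r = 8) = (8/10)(2/10)(8/10)(8/10) = 0.1024; P(data | r = 9) = (9/10)(1/10)(9/10)(9/10) = 0.0729.
Multiplying each by its prior: 1/6 · 0.0189 = 0.00315, 1/6 · 0.0384 = 0.0064, 1/6 · 0.0864 = 0.0144, 1/6 · 0.1029 = 0.01715, 1/6 · 0.1024 = 0.017067, 1/6 · 0.0729 = 0.01215; summing to 0.070317.
By Bayes' rule, P(r = 3 | data) = (0.00315) / (0.070317) = 0.044797.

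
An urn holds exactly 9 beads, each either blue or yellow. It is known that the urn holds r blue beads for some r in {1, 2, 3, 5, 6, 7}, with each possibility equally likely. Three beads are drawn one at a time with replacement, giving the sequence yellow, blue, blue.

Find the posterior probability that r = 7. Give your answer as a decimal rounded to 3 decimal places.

0.247

Compute the likelihood of the observed sequence for each case: P(data | r = 1) = (8/9)(1/9)(1/9) = 0.010974; P(data | r = 2) = (7/9)(2/9)(2/9) = 0.038409; P(data | r = 3) = (6/9)(3/9)(3/9) = 0.074074; P(data | r = 5) = (4/9)(5/9)(5/9) = 0.13717; P(data | r = 6) = (3/9)(6/9)(6/9) = 0.14815; P(data | r = 7) = (2/9)(7/9)(7/9) = 0.13443.
The prior-weighted likelihoods are 1/6 · 0.010974 = 0.001829, 1/6 · 0.038409 = 0.0064015, 1/6 · 0.074074 = 0.012346, 1/6 · 0.13717 = 0.022862, 1/6 · 0.14815 = 0.024691, 1/6 · 0.13443 = 0.022405; with total 0.090535.
So P(r = 7 | data) = (0.022405) / (0.090535) = 0.24747.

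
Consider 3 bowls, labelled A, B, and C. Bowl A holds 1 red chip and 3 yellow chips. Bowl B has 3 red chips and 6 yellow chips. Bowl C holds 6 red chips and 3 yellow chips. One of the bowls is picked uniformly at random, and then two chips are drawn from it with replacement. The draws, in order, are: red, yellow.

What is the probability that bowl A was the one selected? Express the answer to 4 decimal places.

Under each hypothesis, the probability of the observed sequence is: P(data | bowl A) = (1/4)(3/4) = 3/16; P(data | bowl B) = (3/9)(6/9) = 2/9; P(data | bowl C) = (6/9)(3/9) = 2/9.
The prior-weighted likelihoods are 1/3 · 3/16 = 1/16, 1/3 · 2/9 = 2/27, 1/3 · 2/9 = 2/27; these sum to 91/432.
By Bayes' rule, P(bowl A | data) = (1/16) / (91/432) = 27/91.

0.2967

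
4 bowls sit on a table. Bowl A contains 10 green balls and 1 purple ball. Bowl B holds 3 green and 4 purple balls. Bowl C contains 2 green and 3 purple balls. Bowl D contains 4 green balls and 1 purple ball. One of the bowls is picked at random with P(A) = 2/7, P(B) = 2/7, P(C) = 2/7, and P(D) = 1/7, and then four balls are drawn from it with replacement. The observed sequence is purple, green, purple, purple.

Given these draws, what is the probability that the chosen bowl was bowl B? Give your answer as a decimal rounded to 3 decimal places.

Under each hypothesis, the probability of the observed sequence is: P(data | bowl A) = (1/11)(10/11)(1/11)(1/11) = 0.00068301; P(data | bowl B) = (4/7)(3/7)(4/7)(4/7) = 0.079967; P(data | bowl C) = (3/5)(2/5)(3/5)(3/5) = 0.0864; P(data | bowl D) = (1/5)(4/5)(1/5)(1/5) = 0.0064.
Weighting by the prior gives 2/7 · 0.00068301 = 0.00019515, 2/7 · 0.079967 = 0.022848, 2/7 · 0.0864 = 0.024686, 1/7 · 0.0064 = 0.00091429; summing to 0.048643.
So P(bowl B | data) = (0.022848) / (0.048643) = 0.4697.

0.470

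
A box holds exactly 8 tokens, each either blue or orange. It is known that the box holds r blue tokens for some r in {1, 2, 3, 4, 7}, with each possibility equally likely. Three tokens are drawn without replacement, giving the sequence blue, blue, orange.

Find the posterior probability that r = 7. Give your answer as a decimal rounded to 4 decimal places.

For each hypothesis, P(data | H) works out to: P(data | r = 1) = (1/8)(0/7) = 0; P(data | r = 2) = (2/8)(1/7)(6/6) = 1/28; P(data | r = 3) = (3/8)(2/7)(5/6) = 5/56; P(data | r = 4) = (4/8)(3/7)(4/6) = 1/7; P(data | r = 7) = (7/8)(6/7)(1/6) = 1/8.
Multiplying each by its prior: 1/5 · 0 = 0, 1/5 · 1/28 = 1/140, 1/5 · 5/56 = 1/56, 1/5 · 1/7 = 1/35, 1/5 · 1/8 = 1/40; with total 11/140.
Therefore the posterior P(r = 7 | data) = (1/40) / (11/140) = 7/22.

0.3182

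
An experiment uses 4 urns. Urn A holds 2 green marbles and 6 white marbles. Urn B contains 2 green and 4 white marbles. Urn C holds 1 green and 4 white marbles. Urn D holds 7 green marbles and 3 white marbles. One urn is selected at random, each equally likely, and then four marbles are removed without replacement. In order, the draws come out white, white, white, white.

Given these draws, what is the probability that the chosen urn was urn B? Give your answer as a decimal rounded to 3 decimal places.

0.139

Compute the likelihood of the observed sequence for each case: P(data | urn A) = (6/8)(5/7)(4/6)(3/5) = 3/14; P(data | urn B) = (4/6)(3/5)(2/4)(1/3) = 1/15; P(data | urn C) = (4/5)(3/4)(2/3)(1/2) = 1/5; P(data | urn D) = (3/10)(2/9)(1/8)(0/7) = 0.
Multiplying each by its prior: 1/4 · 3/14 = 3/56, 1/4 · 1/15 = 1/60, 1/4 · 1/5 = 1/20, 1/4 · 0 = 0; summing to 101/840.
Hence P(urn B | data) = (1/60) / (101/840) = 14/101.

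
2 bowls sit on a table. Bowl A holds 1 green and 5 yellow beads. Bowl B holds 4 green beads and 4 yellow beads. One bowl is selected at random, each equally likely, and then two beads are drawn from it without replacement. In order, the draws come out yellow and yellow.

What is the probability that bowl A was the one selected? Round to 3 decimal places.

0.757

The likelihood of the observed sequence under each hypothesis: P(data | bowl A) = (5/6)(4/5) = 2/3; P(data | bowl B) = (4/8)(3/7) = 3/14.
Multiplying each by its prior: 1/2 · 2/3 = 1/3, 1/2 · 3/14 = 3/28; with total 37/84.
So P(bowl A | data) = (1/3) / (37/84) = 28/37.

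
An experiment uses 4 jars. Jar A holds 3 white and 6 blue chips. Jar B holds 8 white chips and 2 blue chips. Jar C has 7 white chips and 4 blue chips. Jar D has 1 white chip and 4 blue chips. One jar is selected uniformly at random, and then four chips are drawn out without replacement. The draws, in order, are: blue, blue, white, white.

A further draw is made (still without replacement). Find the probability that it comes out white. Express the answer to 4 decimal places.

Under each hypothesis, the probability of the observed sequence is: P(data | jar A) = (6/9)(5/8)(3/7)(2/6) = 0.059524; P(data | jar B) = (2/10)(1/9)(8/8)(7/7) = 0.022222; P(data | jar C) = (4/11)(3/10)(7/9)(6/8) = 0.063636; P(data | jar D) = (4/5)(3/4)(1/3)(0/2) = 0.
The prior-weighted likelihoods are 1/4 · 0.059524 = 0.014881, 1/4 · 0.022222 = 0.0055556, 1/4 · 0.063636 = 0.015909, 1/4 · 0 = 0; with total 0.036346.
Dividing through by the total gives posterior P(jar A | data) = 0.40943, P(jar B | data) = 0.15285, P(jar C | data) = 0.43772, P(jar D | data) = 0.
So P(white next | data) = Σ P(white next | H) P(H | data) = (1/5)(0.40943) + (1)(0.15285) + (5/7)(0.43772) = 0.54739.

0.5474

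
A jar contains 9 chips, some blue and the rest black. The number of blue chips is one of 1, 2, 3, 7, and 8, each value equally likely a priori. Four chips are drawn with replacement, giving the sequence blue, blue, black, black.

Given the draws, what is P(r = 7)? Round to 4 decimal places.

Compute the likelihood of the observed sequence for each case: P(data | r = 1) = (1/9)(1/9)(8/9)(8/9) = 0.0097546; P(data | r = 2) = (2/9)(2/9)(7/9)(7/9) = 0.029873; P(data | r = 3) = (3/9)(3/9)(6/9)(6/9) = 0.049383; P(data | r = 7) = (7/9)(7/9)(2/9)(2/9) = 0.029873; P(data | r = 8) = (8/9)(8/9)(1/9)(1/9) = 0.0097546.
Multiplying each by its prior: 1/5 · 0.0097546 = 0.0019509, 1/5 · 0.029873 = 0.0059747, 1/5 · 0.049383 = 0.0098765, 1/5 · 0.029873 = 0.0059747, 1/5 · 0.0097546 = 0.0019509; summing to 0.025728.
By Bayes' rule, P(r = 7 | data) = (0.0059747) / (0.025728) = 0.23223.

0.2322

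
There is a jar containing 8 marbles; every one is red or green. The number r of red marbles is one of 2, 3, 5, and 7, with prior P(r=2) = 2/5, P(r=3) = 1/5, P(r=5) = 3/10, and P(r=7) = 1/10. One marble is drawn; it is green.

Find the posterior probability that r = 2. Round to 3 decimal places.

0.545

Under each hypothesis, the probability of this draw is: P(data | r = 2) = (6/8) = 3/4; P(data | r = 3) = (5/8) = 5/8; P(data | r = 5) = (3/8) = 3/8; P(data | r = 7) = (1/8) = 1/8.
The prior-weighted likelihoods are 2/5 · 3/4 = 3/10, 1/5 · 5/8 = 1/8, 3/10 · 3/8 = 9/80, 1/10 · 1/8 = 1/80; with total 11/20.
So P(r = 2 | data) = (3/10) / (11/20) = 6/11.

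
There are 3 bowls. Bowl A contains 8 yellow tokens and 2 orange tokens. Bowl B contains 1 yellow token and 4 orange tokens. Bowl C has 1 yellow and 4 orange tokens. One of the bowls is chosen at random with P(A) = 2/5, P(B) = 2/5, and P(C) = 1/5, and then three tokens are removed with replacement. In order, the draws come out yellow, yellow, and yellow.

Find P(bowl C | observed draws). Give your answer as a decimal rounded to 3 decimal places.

Under each hypothesis, the probability of the observed sequence is: P(data | bowl A) = (8/10)(8/10)(8/10) = 64/125; P(data | bowl B) = (1/5)(1/5)(1/5) = 1/125; P(data | bowl C) = (1/5)(1/5)(1/5) = 1/125.
The prior-weighted likelihoods are 2/5 · 64/125 = 128/625, 2/5 · 1/125 = 2/625, 1/5 · 1/125 = 1/625; summing to 131/625.
Therefore the posterior P(bowl C | data) = (1/625) / (131/625) = 1/131.

0.008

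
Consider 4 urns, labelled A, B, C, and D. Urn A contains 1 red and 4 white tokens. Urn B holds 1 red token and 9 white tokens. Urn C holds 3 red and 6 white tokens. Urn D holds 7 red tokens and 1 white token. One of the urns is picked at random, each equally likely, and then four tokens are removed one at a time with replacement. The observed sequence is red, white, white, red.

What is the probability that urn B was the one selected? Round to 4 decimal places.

0.0852

Under each hypothesis, the probability of the observed sequence is: P(data | urn A) = (1/5)(4/5)(4/5)(1/5) = 0.0256; P(data | urn B) = (1/10)(9/10)(9/10)(1/10) = 0.0081; P(data | urn C) = (3/9)(6/9)(6/9)(3/9) = 0.049383; P(data | urn D) = (7/8)(1/8)(1/8)(7/8) = 0.011963.
Multiplying each by its prior: 1/4 · 0.0256 = 0.0064, 1/4 · 0.0081 = 0.002025, 1/4 · 0.049383 = 0.012346, 1/4 · 0.011963 = 0.0029907; with total 0.023761.
Therefore the posterior P(urn B | data) = (0.002025) / (0.023761) = 0.085222.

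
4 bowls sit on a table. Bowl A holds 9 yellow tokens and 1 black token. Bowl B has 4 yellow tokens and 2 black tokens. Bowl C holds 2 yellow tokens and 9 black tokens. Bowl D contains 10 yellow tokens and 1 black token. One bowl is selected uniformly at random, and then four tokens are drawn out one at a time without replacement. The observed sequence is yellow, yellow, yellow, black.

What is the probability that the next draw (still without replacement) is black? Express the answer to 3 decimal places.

The likelihood of the observed sequence under each hypothesis: P(data | bowl A) = (9/10)(8/9)(7/8)(1/7) = 0.1; P(data | bowl B) = (4/6)(3/5)(2/4)(2/3) = 0.13333; P(data | bowl C) = (2/11)(1/10)(0/9) = 0; P(data | bowl D) = (10/11)(9/10)(8/9)(1/8) = 0.090909.
Multiplying each by its prior: 1/4 · 0.1 = 0.025, 1/4 · 0.13333 = 0.033333, 1/4 · 0 = 0, 1/4 · 0.090909 = 0.022727; summing to 0.081061.
Dividing through by the total gives posterior P(bowl A | data) = 0.30841, P(bowl B | data) = 0.41121, P(bowl C | data) = 0, P(bowl D | data) = 0.28037.
So P(black next | data) = Σ P(black next | H) P(H | data) = (0)(0.30841) + (1/2)(0.41121) + (0)(0.28037) = 0.20561.

0.206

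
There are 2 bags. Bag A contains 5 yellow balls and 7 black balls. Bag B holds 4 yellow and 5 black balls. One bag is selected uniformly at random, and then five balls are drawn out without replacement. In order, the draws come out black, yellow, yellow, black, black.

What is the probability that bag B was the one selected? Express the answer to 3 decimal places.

0.519

Under each hypothesis, the probability of the observed sequence is: P(data | bag A) = (7/12)(5/11)(4/10)(6/9)(5/8) = 0.044192; P(data | bag B) = (5/9)(4/8)(3/7)(4/6)(3/5) = 0.047619.
Multiplying each by its prior: 1/2 · 0.044192 = 0.022096, 1/2 · 0.047619 = 0.02381; with total 0.045905.
Therefore the posterior P(bag B | data) = (0.02381) / (0.045905) = 0.51866.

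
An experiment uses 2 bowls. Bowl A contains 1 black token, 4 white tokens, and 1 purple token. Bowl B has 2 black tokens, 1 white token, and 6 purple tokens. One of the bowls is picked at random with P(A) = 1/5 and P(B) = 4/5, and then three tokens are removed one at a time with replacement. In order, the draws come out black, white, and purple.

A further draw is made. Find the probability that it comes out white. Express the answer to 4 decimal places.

0.2331

For each hypothesis, P(data | H) works out to: P(data | bowl A) = (1/6)(4/6)(1/6) = 0.018519; P(data | bowl B) = (2/9)(1/9)(6/9) = 0.016461.
Multiplying each by its prior: 1/5 · 0.018519 = 0.0037037, 4/5 · 0.016461 = 0.013169; summing to 0.016872.
The posterior is then P(bowl A | data) = 0.21951, P(bowl B | data) = 0.78049.
Averaging over the posterior, P(white next | data) = (2/3)(0.21951) + (1/9)(0.78049) = 0.23306.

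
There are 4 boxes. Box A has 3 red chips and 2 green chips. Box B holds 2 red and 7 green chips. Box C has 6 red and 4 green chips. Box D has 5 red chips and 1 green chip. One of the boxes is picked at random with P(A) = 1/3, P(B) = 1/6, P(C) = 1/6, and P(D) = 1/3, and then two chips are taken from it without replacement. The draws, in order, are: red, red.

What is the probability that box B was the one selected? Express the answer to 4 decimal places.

0.0121

For each hypothesis, P(data | H) works out to: P(data | box A) = (3/5)(2/4) = 0.3; P(data | box B) = (2/9)(1/8) = 0.027778; P(data | box C) = (6/10)(5/9) = 0.33333; P(data | box D) = (5/6)(4/5) = 0.66667.
Multiplying each by its prior: 1/3 · 0.3 = 0.1, 1/6 · 0.027778 = 0.0046296, 1/6 · 0.33333 = 0.055556, 1/3 · 0.66667 = 0.22222; summing to 0.38241.
Therefore the posterior P(box B | data) = (0.0046296) / (0.38241) = 0.012107.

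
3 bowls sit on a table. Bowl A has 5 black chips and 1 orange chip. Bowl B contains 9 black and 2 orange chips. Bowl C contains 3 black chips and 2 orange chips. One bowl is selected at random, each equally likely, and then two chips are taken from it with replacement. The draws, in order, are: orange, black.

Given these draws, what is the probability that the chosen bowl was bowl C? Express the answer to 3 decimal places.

Compute the likelihood of the observed sequence for each case: P(data | bowl A) = (1/6)(5/6) = 0.13889; P(data | bowl B) = (2/11)(9/11) = 0.14876; P(data | bowl C) = (2/5)(3/5) = 0.24.
Multiplying each by its prior: 1/3 · 0.13889 = 0.046296, 1/3 · 0.14876 = 0.049587, 1/3 · 0.24 = 0.08; these sum to 0.17588.
Therefore the posterior P(bowl C | data) = (0.08) / (0.17588) = 0.45485.

0.455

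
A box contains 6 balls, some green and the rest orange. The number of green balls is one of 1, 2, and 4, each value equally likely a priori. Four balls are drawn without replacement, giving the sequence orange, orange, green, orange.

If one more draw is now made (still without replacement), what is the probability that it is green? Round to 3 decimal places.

0.222

Under each hypothesis, the probability of the observed sequence is: P(data | r = 1) = (5/6)(4/5)(1/4)(3/3) = 1/6; P(data | r = 2) = (4/6)(3/5)(2/4)(2/3) = 2/15; P(data | r = 4) = (2/6)(1/5)(4/4)(0/3) = 0.
Multiplying each by its prior: 1/3 · 1/6 = 1/18, 1/3 · 2/15 = 2/45, 1/3 · 0 = 0; these sum to 1/10.
Normalising, the posterior is P(r = 1 | data) = 5/9, P(r = 2 | data) = 4/9, P(r = 4 | data) = 0.
The predictive probability is P(green next | data) = (0)(5/9) + (1/2)(4/9) = 2/9.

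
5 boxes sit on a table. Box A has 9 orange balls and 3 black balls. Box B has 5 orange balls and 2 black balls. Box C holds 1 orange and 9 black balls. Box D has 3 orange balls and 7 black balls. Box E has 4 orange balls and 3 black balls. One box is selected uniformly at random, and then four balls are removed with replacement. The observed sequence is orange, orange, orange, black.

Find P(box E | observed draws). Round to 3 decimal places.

0.258

For each hypothesis, P(data | H) works out to: P(data | box A) = (9/12)(9/12)(9/12)(3/12) = 0.10547; P(data | box B) = (5/7)(5/7)(5/7)(2/7) = 0.10412; P(data | box C) = (1/10)(1/10)(1/10)(9/10) = 0.0009; P(data | box D) = (3/10)(3/10)(3/10)(7/10) = 0.0189; P(data | box E) = (4/7)(4/7)(4/7)(3/7) = 0.079967.
The prior-weighted likelihoods are 1/5 · 0.10547 = 0.021094, 1/5 · 0.10412 = 0.020825, 1/5 · 0.0009 = 0.00018, 1/5 · 0.0189 = 0.00378, 1/5 · 0.079967 = 0.015993; summing to 0.061872.
By Bayes' rule, P(box E | data) = (0.015993) / (0.061872) = 0.25849.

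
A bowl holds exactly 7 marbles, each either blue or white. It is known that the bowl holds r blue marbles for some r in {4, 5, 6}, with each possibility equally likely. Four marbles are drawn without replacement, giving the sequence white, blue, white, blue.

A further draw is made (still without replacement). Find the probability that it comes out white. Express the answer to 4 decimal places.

0.2143

Under each hypothesis, the probability of the observed sequence is: P(data | r = 4) = (3/7)(4/6)(2/5)(3/4) = 3/35; P(data | r = 5) = (2/7)(5/6)(1/5)(4/4) = 1/21; P(data | r = 6) = (1/7)(6/6)(0/5) = 0.
The prior-weighted likelihoods are 1/3 · 3/35 = 1/35, 1/3 · 1/21 = 1/63, 1/3 · 0 = 0; with total 2/45.
Dividing through by the total gives posterior P(r = 4 | data) = 9/14, P(r = 5 | data) = 5/14, P(r = 6 | data) = 0.
So P(white next | data) = Σ P(white next | H) P(H | data) = (1/3)(9/14) + (0)(5/14) = 3/14.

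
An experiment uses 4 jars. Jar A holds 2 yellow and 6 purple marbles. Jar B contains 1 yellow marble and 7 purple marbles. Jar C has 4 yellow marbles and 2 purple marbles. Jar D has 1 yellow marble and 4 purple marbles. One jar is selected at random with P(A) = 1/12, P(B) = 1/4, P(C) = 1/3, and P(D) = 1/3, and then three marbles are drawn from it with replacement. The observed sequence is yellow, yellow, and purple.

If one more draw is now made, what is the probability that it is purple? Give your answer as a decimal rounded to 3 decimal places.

0.459

For each hypothesis, P(data | H) works out to: P(data | jar A) = (2/8)(2/8)(6/8) = 0.046875; P(data | jar B) = (1/8)(1/8)(7/8) = 0.013672; P(data | jar C) = (4/6)(4/6)(2/6) = 0.14815; P(data | jar D) = (1/5)(1/5)(4/5) = 0.032.
The prior-weighted likelihoods are 1/12 · 0.046875 = 0.0039062, 1/4 · 0.013672 = 0.003418, 1/3 · 0.14815 = 0.049383, 1/3 · 0.032 = 0.010667; these sum to 0.067374.
Dividing through by the total gives posterior P(jar A | data) = 0.057979, P(jar B | data) = 0.050732, P(jar C | data) = 0.73297, P(jar D | data) = 0.15832.
So P(purple next | data) = Σ P(purple next | H) P(H | data) = (3/4)(0.057979) + (7/8)(0.050732) + (1/3)(0.73297) + (4/5)(0.15832) = 0.45885.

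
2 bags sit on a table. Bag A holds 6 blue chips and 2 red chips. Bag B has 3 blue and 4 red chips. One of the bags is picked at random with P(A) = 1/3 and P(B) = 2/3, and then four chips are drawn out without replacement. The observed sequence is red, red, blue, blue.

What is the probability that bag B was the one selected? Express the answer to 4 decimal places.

0.8276

For each hypothesis, P(data | H) works out to: P(data | bag A) = (2/8)(1/7)(6/6)(5/5) = 1/28; P(data | bag B) = (4/7)(3/6)(3/5)(2/4) = 3/35.
Weighting by the prior gives 1/3 · 1/28 = 1/84, 2/3 · 3/35 = 2/35; these sum to 29/420.
Hence P(bag B | data) = (2/35) / (29/420) = 24/29.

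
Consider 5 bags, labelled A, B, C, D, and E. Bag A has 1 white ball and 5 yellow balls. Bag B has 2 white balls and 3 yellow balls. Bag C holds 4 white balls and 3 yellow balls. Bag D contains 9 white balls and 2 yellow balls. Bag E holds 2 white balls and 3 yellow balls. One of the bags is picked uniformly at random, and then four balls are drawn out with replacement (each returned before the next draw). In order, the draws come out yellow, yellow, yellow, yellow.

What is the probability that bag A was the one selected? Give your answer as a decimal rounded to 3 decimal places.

For each hypothesis, P(data | H) works out to: P(data | bag A) = (5/6)(5/6)(5/6)(5/6) = 0.48225; P(data | bag B) = (3/5)(3/5)(3/5)(3/5) = 0.1296; P(data | bag C) = (3/7)(3/7)(3/7)(3/7) = 0.033736; P(data | bag D) = (2/11)(2/11)(2/11)(2/11) = 0.0010928; P(data | bag E) = (3/5)(3/5)(3/5)(3/5) = 0.1296.
The prior-weighted likelihoods are 1/5 · 0.48225 = 0.096451, 1/5 · 0.1296 = 0.02592, 1/5 · 0.033736 = 0.0067472, 1/5 · 0.0010928 = 0.00021856, 1/5 · 0.1296 = 0.02592; these sum to 0.15526.
Therefore the posterior P(bag A | data) = (0.096451) / (0.15526) = 0.62123.

0.621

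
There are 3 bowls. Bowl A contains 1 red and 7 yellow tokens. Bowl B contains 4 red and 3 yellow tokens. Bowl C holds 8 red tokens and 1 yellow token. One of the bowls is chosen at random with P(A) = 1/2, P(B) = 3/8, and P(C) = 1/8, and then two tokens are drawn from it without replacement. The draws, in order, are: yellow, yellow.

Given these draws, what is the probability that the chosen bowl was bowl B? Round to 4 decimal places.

0.1250

Under each hypothesis, the probability of the observed sequence is: P(data | bowl A) = (7/8)(6/7) = 3/4; P(data | bowl B) = (3/7)(2/6) = 1/7; P(data | bowl C) = (1/9)(0/8) = 0.
The prior-weighted likelihoods are 1/2 · 3/4 = 3/8, 3/8 · 1/7 = 3/56, 1/8 · 0 = 0; with total 3/7.
By Bayes' rule, P(bowl B | data) = (3/56) / (3/7) = 1/8.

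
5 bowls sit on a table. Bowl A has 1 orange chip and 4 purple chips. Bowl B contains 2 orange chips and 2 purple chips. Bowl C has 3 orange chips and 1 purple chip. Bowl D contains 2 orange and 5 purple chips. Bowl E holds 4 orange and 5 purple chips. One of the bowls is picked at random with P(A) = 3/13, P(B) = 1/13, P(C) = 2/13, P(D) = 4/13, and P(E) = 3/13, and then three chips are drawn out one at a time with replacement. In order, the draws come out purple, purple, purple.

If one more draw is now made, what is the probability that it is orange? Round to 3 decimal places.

0.283

The likelihood of the observed sequence under each hypothesis: P(data | bowl A) = (4/5)(4/5)(4/5) = 0.512; P(data | bowl B) = (2/4)(2/4)(2/4) = 0.125; P(data | bowl C) = (1/4)(1/4)(1/4) = 0.015625; P(data | bowl D) = (5/7)(5/7)(5/7) = 0.36443; P(data | bowl E) = (5/9)(5/9)(5/9) = 0.17147.
Weighting by the prior gives 3/13 · 0.512 = 0.11815, 1/13 · 0.125 = 0.0096154, 2/13 · 0.015625 = 0.0024038, 4/13 · 0.36443 = 0.11213, 3/13 · 0.17147 = 0.039569; summing to 0.28188.
Normalising, the posterior is P(bowl A | data) = 0.41917, P(bowl B | data) = 0.034112, P(bowl C | data) = 0.008528, P(bowl D | data) = 0.39781, P(bowl E | data) = 0.14038.
Averaging over the posterior, P(orange next | data) = (1/5)(0.41917) + (1/2)(0.034112) + (3/4)(0.008528) + (2/7)(0.39781) + (4/9)(0.14038) = 0.28334.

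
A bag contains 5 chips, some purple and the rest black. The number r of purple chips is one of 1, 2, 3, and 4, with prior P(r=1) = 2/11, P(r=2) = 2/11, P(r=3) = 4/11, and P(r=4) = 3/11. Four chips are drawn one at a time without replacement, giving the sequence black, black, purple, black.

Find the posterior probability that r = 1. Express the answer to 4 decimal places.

Compute the likelihood of the observed sequence for each case: P(data | r = 1) = (4/5)(3/4)(1/3)(2/2) = 1/5; P(data | r = 2) = (3/5)(2/4)(2/3)(1/2) = 1/10; P(data | r = 3) = (2/5)(1/4)(3/3)(0/2) = 0; P(data | r = 4) = (1/5)(0/4) = 0.
Weighting by the prior gives 2/11 · 1/5 = 2/55, 2/11 · 1/10 = 1/55, 4/11 · 0 = 0, 3/11 · 0 = 0; these sum to 3/55.
Hence P(r = 1 | data) = (2/55) / (3/55) = 2/3.

0.6667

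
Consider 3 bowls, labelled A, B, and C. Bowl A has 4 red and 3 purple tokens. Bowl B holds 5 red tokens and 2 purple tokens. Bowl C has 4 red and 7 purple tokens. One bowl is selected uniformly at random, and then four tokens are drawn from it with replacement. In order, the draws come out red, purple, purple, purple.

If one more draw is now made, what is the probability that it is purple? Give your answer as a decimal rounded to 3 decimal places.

For each hypothesis, P(data | H) works out to: P(data | bowl A) = (4/7)(3/7)(3/7)(3/7) = 0.044981; P(data | bowl B) = (5/7)(2/7)(2/7)(2/7) = 0.01666; P(data | bowl C) = (4/11)(7/11)(7/11)(7/11) = 0.093709.
Multiplying each by its prior: 1/3 · 0.044981 = 0.014994, 1/3 · 0.01666 = 0.0055532, 1/3 · 0.093709 = 0.031236; these sum to 0.051783.
Normalising, the posterior is P(bowl A | data) = 0.28955, P(bowl B | data) = 0.10724, P(bowl C | data) = 0.60321.
So P(purple next | data) = Σ P(purple next | H) P(H | data) = (3/7)(0.28955) + (2/7)(0.10724) + (7/11)(0.60321) = 0.53859.

0.539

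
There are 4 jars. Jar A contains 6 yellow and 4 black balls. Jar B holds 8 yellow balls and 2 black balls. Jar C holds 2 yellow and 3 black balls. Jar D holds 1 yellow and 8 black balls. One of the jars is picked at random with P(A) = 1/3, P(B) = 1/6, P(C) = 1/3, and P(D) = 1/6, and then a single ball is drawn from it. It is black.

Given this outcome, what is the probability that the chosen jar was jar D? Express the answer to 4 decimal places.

0.2878

Compute the likelihood of this draw for each case: P(data | jar A) = (4/10) = 2/5; P(data | jar B) = (2/10) = 1/5; P(data | jar C) = (3/5) = 3/5; P(data | jar D) = (8/9) = 8/9.
Multiplying each by its prior: 1/3 · 2/5 = 2/15, 1/6 · 1/5 = 1/30, 1/3 · 3/5 = 1/5, 1/6 · 8/9 = 4/27; with total 139/270.
By Bayes' rule, P(jar D | data) = (4/27) / (139/270) = 40/139.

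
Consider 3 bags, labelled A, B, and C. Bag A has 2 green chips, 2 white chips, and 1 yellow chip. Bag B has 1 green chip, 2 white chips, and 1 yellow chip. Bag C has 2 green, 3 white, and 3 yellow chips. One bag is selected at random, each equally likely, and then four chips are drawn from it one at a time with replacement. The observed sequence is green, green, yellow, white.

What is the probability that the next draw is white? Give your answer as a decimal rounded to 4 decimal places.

For each hypothesis, P(data | H) works out to: P(data | bag A) = (2/5)(2/5)(1/5)(2/5) = 0.0128; P(data | bag B) = (1/4)(1/4)(1/4)(2/4) = 0.0078125; P(data | bag C) = (2/8)(2/8)(3/8)(3/8) = 0.0087891.
Weighting by the prior gives 1/3 · 0.0128 = 0.0042667, 1/3 · 0.0078125 = 0.0026042, 1/3 · 0.0087891 = 0.0029297; these sum to 0.0098005.
Dividing through by the total gives posterior P(bag A | data) = 0.43535, P(bag B | data) = 0.26572, P(bag C | data) = 0.29893.
Averaging over the posterior, P(white next | data) = (2/5)(0.43535) + (1/2)(0.26572) + (3/8)(0.29893) = 0.4191.

0.4191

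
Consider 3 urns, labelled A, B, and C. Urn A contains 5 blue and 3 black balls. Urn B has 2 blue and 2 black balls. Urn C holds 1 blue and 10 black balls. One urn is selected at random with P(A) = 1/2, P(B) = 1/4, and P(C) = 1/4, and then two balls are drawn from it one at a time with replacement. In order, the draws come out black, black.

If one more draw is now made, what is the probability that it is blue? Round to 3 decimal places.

For each hypothesis, P(data | H) works out to: P(data | urn A) = (3/8)(3/8) = 0.14062; P(data | urn B) = (2/4)(2/4) = 0.25; P(data | urn C) = (10/11)(10/11) = 0.82645.
The prior-weighted likelihoods are 1/2 · 0.14062 = 0.070312, 1/4 · 0.25 = 0.0625, 1/4 · 0.82645 = 0.20661; summing to 0.33942.
Dividing through by the total gives posterior P(urn A | data) = 0.20715, P(urn B | data) = 0.18414, P(urn C | data) = 0.60871.
Averaging over the posterior, P(blue next | data) = (5/8)(0.20715) + (1/2)(0.18414) + (1/11)(0.60871) = 0.27688.

0.277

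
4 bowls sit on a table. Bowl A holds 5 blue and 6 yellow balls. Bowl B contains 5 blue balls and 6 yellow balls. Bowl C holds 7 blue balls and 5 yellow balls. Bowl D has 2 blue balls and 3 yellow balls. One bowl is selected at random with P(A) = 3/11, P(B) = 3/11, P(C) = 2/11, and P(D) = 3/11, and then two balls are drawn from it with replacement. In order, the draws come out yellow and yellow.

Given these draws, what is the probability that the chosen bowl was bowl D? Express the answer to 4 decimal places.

0.3362

The likelihood of the observed sequence under each hypothesis: P(data | bowl A) = (6/11)(6/11) = 0.29752; P(data | bowl B) = (6/11)(6/11) = 0.29752; P(data | bowl C) = (5/12)(5/12) = 0.17361; P(data | bowl D) = (3/5)(3/5) = 0.36.
Multiplying each by its prior: 3/11 · 0.29752 = 0.081142, 3/11 · 0.29752 = 0.081142, 2/11 · 0.17361 = 0.031566, 3/11 · 0.36 = 0.098182; summing to 0.29203.
Hence P(bowl D | data) = (0.098182) / (0.29203) = 0.3362.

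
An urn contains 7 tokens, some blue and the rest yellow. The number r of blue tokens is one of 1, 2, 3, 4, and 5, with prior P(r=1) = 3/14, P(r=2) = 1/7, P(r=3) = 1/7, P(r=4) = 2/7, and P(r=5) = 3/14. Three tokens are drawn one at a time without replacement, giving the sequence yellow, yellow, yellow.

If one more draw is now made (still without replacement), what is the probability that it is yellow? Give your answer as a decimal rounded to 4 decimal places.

Compute the likelihood of the observed sequence for each case: P(data | r = 1) = (6/7)(5/6)(4/5) = 4/7; P(data | r = 2) = (5/7)(4/6)(3/5) = 2/7; P(data | r = 3) = (4/7)(3/6)(2/5) = 4/35; P(data | r = 4) = (3/7)(2/6)(1/5) = 1/35; P(data | r = 5) = (2/7)(1/6)(0/5) = 0.
Weighting by the prior gives 3/14 · 4/7 = 6/49, 1/7 · 2/7 = 2/49, 1/7 · 4/35 = 4/245, 2/7 · 1/35 = 2/245, 3/14 · 0 = 0; these sum to 46/245.
Dividing through by the total gives posterior P(r = 1 | data) = 15/23, P(r = 2 | data) = 5/23, P(r = 3 | data) = 2/23, P(r = 4 | data) = 1/23, P(r = 5 | data) = 0.
The predictive probability is P(yellow next | data) = (3/4)(15/23) + (1/2)(5/23) + (1/4)(2/23) + (0)(1/23) = 57/92.

0.6196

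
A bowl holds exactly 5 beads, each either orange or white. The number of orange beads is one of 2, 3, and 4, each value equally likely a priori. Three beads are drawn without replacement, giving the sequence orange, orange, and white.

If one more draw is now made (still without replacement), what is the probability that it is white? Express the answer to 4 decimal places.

0.4000

The likelihood of the observed sequence under each hypothesis: P(data | r = 2) = (2/5)(1/4)(3/3) = 1/10; P(data | r = 3) = (3/5)(2/4)(2/3) = 1/5; P(data | r = 4) = (4/5)(3/4)(1/3) = 1/5.
Weighting by the prior gives 1/3 · 1/10 = 1/30, 1/3 · 1/5 = 1/15, 1/3 · 1/5 = 1/15; summing to 1/6.
The posterior is then P(r = 2 | data) = 1/5, P(r = 3 | data) = 2/5, P(r = 4 | data) = 2/5.
The predictive probability is P(white next | data) = (1)(1/5) + (1/2)(2/5) + (0)(2/5) = 2/5.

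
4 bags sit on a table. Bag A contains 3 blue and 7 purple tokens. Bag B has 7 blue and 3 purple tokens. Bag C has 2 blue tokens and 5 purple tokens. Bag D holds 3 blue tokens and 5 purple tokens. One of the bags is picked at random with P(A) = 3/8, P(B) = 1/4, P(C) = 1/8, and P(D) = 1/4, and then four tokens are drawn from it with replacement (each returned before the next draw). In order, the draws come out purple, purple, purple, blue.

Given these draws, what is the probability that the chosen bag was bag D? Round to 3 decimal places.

0.289

The likelihood of the observed sequence under each hypothesis: P(data | bag A) = (7/10)(7/10)(7/10)(3/10) = 0.1029; P(data | bag B) = (3/10)(3/10)(3/10)(7/10) = 0.0189; P(data | bag C) = (5/7)(5/7)(5/7)(2/7) = 0.10412; P(data | bag D) = (5/8)(5/8)(5/8)(3/8) = 0.091553.
Multiplying each by its prior: 3/8 · 0.1029 = 0.038587, 1/4 · 0.0189 = 0.004725, 1/8 · 0.10412 = 0.013015, 1/4 · 0.091553 = 0.022888; summing to 0.079216.
By Bayes' rule, P(bag D | data) = (0.022888) / (0.079216) = 0.28893.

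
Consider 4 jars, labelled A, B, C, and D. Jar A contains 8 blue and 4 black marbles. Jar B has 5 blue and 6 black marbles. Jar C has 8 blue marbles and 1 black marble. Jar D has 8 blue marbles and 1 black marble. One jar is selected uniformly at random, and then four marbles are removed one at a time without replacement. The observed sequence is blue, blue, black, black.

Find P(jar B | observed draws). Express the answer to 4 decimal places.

For each hypothesis, P(data | H) works out to: P(data | jar A) = (8/12)(7/11)(4/10)(3/9) = 0.056566; P(data | jar B) = (5/11)(4/10)(6/9)(5/8) = 0.075758; P(data | jar C) = (8/9)(7/8)(1/7)(0/6) = 0; P(data | jar D) = (8/9)(7/8)(1/7)(0/6) = 0.
The prior-weighted likelihoods are 1/4 · 0.056566 = 0.014141, 1/4 · 0.075758 = 0.018939, 1/4 · 0 = 0, 1/4 · 0 = 0; with total 0.033081.
Hence P(jar B | data) = (0.018939) / (0.033081) = 0.57252.

0.5725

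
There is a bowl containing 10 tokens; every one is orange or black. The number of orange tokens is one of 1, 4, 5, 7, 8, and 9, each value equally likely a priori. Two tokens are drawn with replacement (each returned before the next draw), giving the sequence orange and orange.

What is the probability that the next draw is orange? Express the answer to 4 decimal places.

For each hypothesis, P(data | H) works out to: P(data | r = 1) = (1/10)(1/10) = 1/100; P(data | r = 4) = (4/10)(4/10) = 4/25; P(data | r = 5) = (5/10)(5/10) = 1/4; P(data | r = 7) = (7/10)(7/10) = 49/100; P(data | r = 8) = (8/10)(8/10) = 16/25; P(data | r = 9) = (9/10)(9/10) = 81/100.
The prior-weighted likelihoods are 1/6 · 1/100 = 1/600, 1/6 · 4/25 = 2/75, 1/6 · 1/4 = 1/24, 1/6 · 49/100 = 49/600, 1/6 · 16/25 = 8/75, 1/6 · 81/100 = 27/200; with total 59/150.
Normalising, the posterior is P(r = 1 | data) = 0.0042373, P(r = 4 | data) = 0.067797, P(r = 5 | data) = 0.10593, P(r = 7 | data) = 0.20763, P(r = 8 | data) = 0.27119, P(r = 9 | data) = 0.34322.
Averaging over the posterior, P(orange next | data) = (1/10)(0.0042373) + (2/5)(0.067797) + (1/2)(0.10593) + (7/10)(0.20763) + (4/5)(0.27119) + (9/10)(0.34322) = 0.75169.

0.7517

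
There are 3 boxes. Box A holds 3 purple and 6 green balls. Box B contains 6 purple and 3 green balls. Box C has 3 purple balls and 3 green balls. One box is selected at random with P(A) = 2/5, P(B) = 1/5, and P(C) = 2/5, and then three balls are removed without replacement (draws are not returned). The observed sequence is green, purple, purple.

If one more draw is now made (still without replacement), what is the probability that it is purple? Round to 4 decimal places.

0.3908

For each hypothesis, P(data | H) works out to: P(data | box A) = (6/9)(3/8)(2/7) = 1/14; P(data | box B) = (3/9)(6/8)(5/7) = 5/28; P(data | box C) = (3/6)(3/5)(2/4) = 3/20.
Weighting by the prior gives 2/5 · 1/14 = 1/35, 1/5 · 5/28 = 1/28, 2/5 · 3/20 = 3/50; summing to 87/700.
The posterior is then P(box A | data) = 20/87, P(box B | data) = 25/87, P(box C | data) = 14/29.
Averaging over the posterior, P(purple next | data) = (1/6)(20/87) + (2/3)(25/87) + (1/3)(14/29) = 34/87.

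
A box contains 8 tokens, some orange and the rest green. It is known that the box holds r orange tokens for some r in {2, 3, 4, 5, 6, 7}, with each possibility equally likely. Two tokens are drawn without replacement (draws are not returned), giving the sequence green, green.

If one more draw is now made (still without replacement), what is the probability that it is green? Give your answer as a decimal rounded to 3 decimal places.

Under each hypothesis, the probability of the observed sequence is: P(data | r = 2) = (6/8)(5/7) = 15/28; P(data | r = 3) = (5/8)(4/7) = 5/14; P(data | r = 4) = (4/8)(3/7) = 3/14; P(data | r = 5) = (3/8)(2/7) = 3/28; P(data | r = 6) = (2/8)(1/7) = 1/28; P(data | r = 7) = (1/8)(0/7) = 0.
Multiplying each by its prior: 1/6 · 15/28 = 5/56, 1/6 · 5/14 = 5/84, 1/6 · 3/14 = 1/28, 1/6 · 3/28 = 1/56, 1/6 · 1/28 = 1/168, 1/6 · 0 = 0; these sum to 5/24.
The posterior is then P(r = 2 | data) = 3/7, P(r = 3 | data) = 2/7, P(r = 4 | data) = 6/35, P(r = 5 | data) = 3/35, P(r = 6 | data) = 1/35, P(r = 7 | data) = 0.
So P(green next | data) = Σ P(green next | H) P(H | data) = (2/3)(3/7) + (1/2)(2/7) + (1/3)(6/35) + (1/6)(3/35) + (0)(1/35) = 1/2.

0.500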